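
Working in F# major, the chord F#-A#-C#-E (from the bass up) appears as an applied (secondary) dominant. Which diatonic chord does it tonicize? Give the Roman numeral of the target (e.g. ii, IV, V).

IV

The chord is a dominant seventh chord on F#.
A dominant resolves down a perfect fifth: F# → B. In F# major, B is scale degree 4, i.e. IV.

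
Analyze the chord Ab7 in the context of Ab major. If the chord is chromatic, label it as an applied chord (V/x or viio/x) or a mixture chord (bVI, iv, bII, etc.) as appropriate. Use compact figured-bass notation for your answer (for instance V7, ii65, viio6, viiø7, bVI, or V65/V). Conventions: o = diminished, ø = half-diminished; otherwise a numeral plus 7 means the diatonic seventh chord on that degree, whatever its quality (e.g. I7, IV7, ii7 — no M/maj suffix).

V7/IV

Stacked in thirds the chord is Ab-C-Eb-Gb: a dominant seventh chord on Ab.
Ab is not a diatonic chord root with this quality in Ab major, but it lies a perfect fifth above Db (IV), so the chord functions as an applied dominant of IV.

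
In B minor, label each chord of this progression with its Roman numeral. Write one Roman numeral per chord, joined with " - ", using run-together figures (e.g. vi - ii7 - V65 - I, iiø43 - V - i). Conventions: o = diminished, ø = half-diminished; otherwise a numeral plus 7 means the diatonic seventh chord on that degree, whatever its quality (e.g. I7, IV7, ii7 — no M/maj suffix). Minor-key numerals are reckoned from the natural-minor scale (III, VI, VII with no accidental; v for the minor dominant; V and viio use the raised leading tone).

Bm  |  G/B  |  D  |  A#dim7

i - VI6 - III - viio7

Bm: root B is the tonic; minor triad there is i.
G/B has root G, degree 6 in B minor, so VI6.
D: major triad on D = scale degree 3 → III.
A#dim7 has root A#, degree 7 in B minor, so viio7.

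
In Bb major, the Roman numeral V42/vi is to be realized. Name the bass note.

The applied chord V42/vi is rooted on D: D-F#-A-C.
The figure 42 means third inversion — the seventh is in the bass.

C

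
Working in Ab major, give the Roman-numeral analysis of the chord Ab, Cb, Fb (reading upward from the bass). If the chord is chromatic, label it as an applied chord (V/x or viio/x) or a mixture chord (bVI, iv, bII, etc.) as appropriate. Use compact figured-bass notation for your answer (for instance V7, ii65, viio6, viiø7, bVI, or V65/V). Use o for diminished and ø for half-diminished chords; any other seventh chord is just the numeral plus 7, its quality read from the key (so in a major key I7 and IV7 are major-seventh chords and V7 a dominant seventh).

bVI6

The pitches Fb-Ab-Cb form a major triad rooted on Fb.
Fb is the lowered sixth degree of Ab major (diatonic 6 would be F). This is a major triad on the lowered sixth degree, borrowed from the parallel minor.
With Ab in the bass the chord is in first inversion, so the figured bass is 6.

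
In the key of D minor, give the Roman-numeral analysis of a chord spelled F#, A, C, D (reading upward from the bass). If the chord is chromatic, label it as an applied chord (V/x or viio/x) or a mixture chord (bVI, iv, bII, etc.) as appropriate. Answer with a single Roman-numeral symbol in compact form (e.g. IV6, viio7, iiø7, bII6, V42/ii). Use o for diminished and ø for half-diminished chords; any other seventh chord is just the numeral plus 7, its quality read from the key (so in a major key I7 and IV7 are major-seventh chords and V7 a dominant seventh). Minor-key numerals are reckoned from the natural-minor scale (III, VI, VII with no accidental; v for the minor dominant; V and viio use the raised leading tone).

V65/iv

The pitches D-F#-A-C form a dominant seventh chord rooted on D.
D is not a diatonic chord root with this quality in D minor, but it lies a perfect fifth above G (iv), so the chord functions as an applied dominant of iv.
With F# in the bass the chord is in first inversion, so the figured bass is 65.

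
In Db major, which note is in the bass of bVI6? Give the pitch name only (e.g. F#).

bVI in Db major has root Bbb; the chord is Bbb-Db-Fb.
The figure 6 means first inversion — the third is in the bass.

Db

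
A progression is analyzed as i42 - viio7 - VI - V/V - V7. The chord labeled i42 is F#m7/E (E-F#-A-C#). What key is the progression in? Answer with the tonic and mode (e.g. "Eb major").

F# minor

The chord F#m7/E is a minor seventh chord rooted on F#; its label is i42.
If F# is scale degree 1 and the mode makes that degree carry a minor seventh chord, the tonic is F# and the mode is minor.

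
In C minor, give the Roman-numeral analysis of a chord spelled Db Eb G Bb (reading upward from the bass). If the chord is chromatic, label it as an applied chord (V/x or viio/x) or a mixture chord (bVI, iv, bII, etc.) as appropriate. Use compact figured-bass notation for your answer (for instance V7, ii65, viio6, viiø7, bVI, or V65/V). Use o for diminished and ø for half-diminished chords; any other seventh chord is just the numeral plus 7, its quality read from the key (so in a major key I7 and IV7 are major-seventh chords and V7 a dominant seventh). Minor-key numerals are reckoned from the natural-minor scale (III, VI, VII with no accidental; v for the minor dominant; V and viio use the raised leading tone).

V42/VI

Stacked in thirds the chord is Eb-G-Bb-Db: a dominant seventh chord on Eb.
Eb is not a diatonic chord root with this quality in C minor, but it lies a perfect fifth above Ab (VI), so the chord functions as an applied dominant of VI.
With Db in the bass the chord is in third inversion, so the figured bass is 42.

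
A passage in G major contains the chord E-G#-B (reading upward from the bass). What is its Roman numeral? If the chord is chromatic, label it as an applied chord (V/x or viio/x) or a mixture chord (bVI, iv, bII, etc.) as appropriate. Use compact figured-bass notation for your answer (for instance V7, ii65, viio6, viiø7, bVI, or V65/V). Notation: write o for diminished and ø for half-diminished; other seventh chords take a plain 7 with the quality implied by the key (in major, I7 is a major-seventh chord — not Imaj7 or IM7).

The pitches E-G#-B form a major triad rooted on E.
E is not a diatonic chord root with this quality in G major, but it lies a perfect fifth above A (ii), so the chord functions as an applied dominant of ii.

V/ii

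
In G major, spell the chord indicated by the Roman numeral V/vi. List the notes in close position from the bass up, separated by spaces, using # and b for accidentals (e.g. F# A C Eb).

V/vi is a secondary dominant — the dominant triad of vi. vi in G major is E, so the applied chord's root is B, a perfect fifth above.
Building a major triad on B gives B-D#-F#.

B D# F#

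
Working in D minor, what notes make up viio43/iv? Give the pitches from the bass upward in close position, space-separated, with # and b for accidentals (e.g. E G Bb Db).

C Eb F# A

viio43/iv is a secondary leading-tone chord. The target iv is G in D minor; the applied chord is rooted a semitone below, on F#.
Building a fully diminished seventh chord on F# gives F#-A-C-Eb.
The figured bass 43 indicates second inversion, placing the fifth (C) in the bass: C-Eb-F#-A.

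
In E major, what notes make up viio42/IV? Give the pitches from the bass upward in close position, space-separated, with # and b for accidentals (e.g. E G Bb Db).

F G# B D

The slash marks an applied leading-tone chord: viio of IV. In E major, IV is A, so the leading tone to it is G#, a half step below.
Building a fully diminished seventh chord on G# gives G#-B-D-F.
With the 42 figure the chord is in third inversion; from the bass F upward in close position it reads F-G#-B-D.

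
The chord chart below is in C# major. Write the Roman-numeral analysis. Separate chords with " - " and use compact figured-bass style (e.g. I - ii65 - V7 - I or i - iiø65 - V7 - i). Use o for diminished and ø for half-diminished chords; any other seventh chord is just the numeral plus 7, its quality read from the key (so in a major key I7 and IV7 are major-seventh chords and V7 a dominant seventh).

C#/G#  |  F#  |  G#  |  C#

I64 - IV - V - I

C#/G# has root C#, degree 1 in C# major, so I64.
F#: major triad on F# = scale degree 4 → IV.
G#: major triad on G# = scale degree 5 → V.
C# has root C#, degree 1 in C# major, so I.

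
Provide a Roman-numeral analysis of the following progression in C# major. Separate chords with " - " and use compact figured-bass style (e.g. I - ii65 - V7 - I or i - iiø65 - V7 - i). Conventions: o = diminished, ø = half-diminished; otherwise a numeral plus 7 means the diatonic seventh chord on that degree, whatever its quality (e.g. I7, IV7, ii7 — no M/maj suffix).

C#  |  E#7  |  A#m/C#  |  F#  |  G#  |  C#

C#: root C# is the tonic; major triad there is I.
E#7: a dominant seventh chord on E#, the applied dominant of vi → V7/vi.
A#m/C#: minor triad on A# = scale degree 6 → vi6.
F#: major triad on F# = scale degree 4 → IV.
G#: root G# is the dominant; major triad there is V.
C# has root C#, degree 1 in C# major, so I.

I - V7/vi - vi6 - IV - V - I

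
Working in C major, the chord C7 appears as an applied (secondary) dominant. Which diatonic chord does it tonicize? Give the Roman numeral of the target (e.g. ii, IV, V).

IV

The chord is a dominant seventh chord on C.
A dominant resolves down a perfect fifth: C → F. In C major, F is scale degree 4, i.e. IV.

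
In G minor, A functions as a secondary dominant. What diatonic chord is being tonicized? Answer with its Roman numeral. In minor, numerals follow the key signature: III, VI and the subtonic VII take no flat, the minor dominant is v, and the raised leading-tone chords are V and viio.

The chord is a major triad on A.
A dominant resolves down a perfect fifth: A → D. In G minor, D is scale degree 5, i.e. V.

V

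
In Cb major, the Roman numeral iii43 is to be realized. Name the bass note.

iii in Cb major has root Eb; the chord is Eb-Gb-Bb-Db.
The figure 43 means second inversion — the fifth is in the bass.

Bb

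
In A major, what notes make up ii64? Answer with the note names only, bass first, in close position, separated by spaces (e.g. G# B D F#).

The numeral's case and figure indicate a minor triad. In A major its root, the second degree, is B.
That chord is spelled B-D-F#.
With the 64 figure the chord is in second inversion; from the bass F# upward in close position it reads F#-B-D.

F# B D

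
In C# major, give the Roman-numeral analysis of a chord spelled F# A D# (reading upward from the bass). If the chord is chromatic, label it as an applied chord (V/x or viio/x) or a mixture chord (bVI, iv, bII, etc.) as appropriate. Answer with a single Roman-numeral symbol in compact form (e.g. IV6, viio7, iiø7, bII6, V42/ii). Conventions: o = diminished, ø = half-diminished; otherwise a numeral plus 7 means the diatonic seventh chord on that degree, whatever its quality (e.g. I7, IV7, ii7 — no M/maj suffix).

iio6

The pitches D#-F#-A form a diminished triad rooted on D#.
D# is the second degree of C# major. This is the diminished supertonic triad, borrowed from the parallel minor.
With F# in the bass the chord is in first inversion, so the figured bass is 6.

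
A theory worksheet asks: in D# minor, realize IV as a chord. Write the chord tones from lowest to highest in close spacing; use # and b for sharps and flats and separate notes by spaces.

G# B# D#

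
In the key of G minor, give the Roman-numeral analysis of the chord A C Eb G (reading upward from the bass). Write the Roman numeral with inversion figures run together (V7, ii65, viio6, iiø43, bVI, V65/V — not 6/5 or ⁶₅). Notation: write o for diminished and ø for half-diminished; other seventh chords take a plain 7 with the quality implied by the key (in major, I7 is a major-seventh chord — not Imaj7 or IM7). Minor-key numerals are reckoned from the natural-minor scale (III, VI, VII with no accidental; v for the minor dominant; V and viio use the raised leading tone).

The pitches A-C-Eb-G form a half-diminished seventh chord rooted on A.
A is scale degree 2 in G minor, and a half-diminished seventh chord on that degree is written iiø7.

iiø7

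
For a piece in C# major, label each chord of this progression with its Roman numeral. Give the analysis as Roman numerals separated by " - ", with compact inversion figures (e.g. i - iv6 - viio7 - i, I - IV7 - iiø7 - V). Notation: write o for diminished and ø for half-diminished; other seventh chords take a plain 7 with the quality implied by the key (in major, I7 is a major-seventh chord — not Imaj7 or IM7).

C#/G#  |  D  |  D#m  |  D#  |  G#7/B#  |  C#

C#/G# has root C#, degree 1 in C# major, so I64.
D: major triad on D — chromatic; D is the lowered second degree, so this is the Neapolitan chord, bII.
D#m has root D#, degree 2 in C# major, so ii.
D#: a major triad on D#, the applied dominant of V → V/V.
G#7/B#: root G# is the dominant; dominant seventh chord there is V65.
C# has root C#, degree 1 in C# major, so I.

I64 - bII - ii - V/V - V65 - I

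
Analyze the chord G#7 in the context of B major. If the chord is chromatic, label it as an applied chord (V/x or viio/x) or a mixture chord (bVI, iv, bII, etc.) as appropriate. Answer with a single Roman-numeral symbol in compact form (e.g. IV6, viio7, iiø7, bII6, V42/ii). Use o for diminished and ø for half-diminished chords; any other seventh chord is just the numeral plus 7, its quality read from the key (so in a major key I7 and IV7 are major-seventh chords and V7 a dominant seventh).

V7/ii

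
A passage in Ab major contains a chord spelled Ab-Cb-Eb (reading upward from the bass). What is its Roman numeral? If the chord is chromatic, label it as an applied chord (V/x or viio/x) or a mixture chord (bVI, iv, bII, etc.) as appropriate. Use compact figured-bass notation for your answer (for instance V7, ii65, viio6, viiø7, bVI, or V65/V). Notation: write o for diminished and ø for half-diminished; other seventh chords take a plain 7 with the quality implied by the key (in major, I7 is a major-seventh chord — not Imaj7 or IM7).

i

Stacked in thirds the chord is Ab-Cb-Eb: a minor triad on Ab.
Ab is the first degree of Ab major. This is the minor tonic, borrowed from the parallel minor.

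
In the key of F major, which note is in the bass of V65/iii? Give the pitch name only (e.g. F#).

G#

The applied chord V65/iii is rooted on E: E-G#-B-D.
The figure 65 means first inversion — the third is in the bass.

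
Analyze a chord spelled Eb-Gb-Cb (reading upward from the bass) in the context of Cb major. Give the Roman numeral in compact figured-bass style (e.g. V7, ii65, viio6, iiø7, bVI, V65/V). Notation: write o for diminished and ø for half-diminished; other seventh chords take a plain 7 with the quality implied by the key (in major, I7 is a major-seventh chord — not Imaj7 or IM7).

The pitches Cb-Eb-Gb form a major triad rooted on Cb.
Cb is scale degree 1 in Cb major, and a major triad on that degree is written I.
With Eb in the bass the chord is in first inversion, so the figured bass is 6.

I6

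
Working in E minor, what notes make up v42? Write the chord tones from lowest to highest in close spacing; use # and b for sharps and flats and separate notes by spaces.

A B D F#

The numeral's case and figure indicate a minor seventh chord. In E minor its root, scale degree 5, is B.
Stacking thirds from B gives B-D-F#-A.
The figured bass 42 indicates third inversion, placing the seventh (A) in the bass: A-B-D-F#.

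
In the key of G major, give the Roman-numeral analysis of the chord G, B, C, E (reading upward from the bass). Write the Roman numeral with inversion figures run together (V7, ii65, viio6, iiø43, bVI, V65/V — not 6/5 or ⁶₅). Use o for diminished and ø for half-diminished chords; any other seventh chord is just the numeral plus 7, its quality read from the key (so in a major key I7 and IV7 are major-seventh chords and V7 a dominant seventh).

Stacked in thirds the chord is C-E-G-B: a major seventh chord on C.
C is scale degree 4 in G major, and a major seventh chord on that degree is written IV7.
With G in the bass the chord is in second inversion, so the figured bass is 43.

IV43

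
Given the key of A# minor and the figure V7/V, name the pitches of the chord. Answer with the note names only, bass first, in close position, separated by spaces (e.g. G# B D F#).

V7/V is a secondary dominant — the dominant seventh of V. V in A# minor is E#, so the applied chord's root is B#, a perfect fifth above.
Building a dominant seventh chord on B# gives B#-D##-F##-A#.

B# D## F## A#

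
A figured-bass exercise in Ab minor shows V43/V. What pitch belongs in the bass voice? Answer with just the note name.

F

The applied chord V43/V is rooted on Bb: Bb-D-F-Ab.
The figure 43 means second inversion — the fifth is in the bass.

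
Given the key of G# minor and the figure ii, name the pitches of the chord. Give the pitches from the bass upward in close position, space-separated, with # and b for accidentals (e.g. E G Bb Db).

A# C# E#

Scale degree 2 in G# minor is A#; here the chord built on it is altered to a minor triad. ii is the minor supertonic, borrowed from the parallel major (the Dorian ii).
So the chord is A#-C#-E#, a minor triad.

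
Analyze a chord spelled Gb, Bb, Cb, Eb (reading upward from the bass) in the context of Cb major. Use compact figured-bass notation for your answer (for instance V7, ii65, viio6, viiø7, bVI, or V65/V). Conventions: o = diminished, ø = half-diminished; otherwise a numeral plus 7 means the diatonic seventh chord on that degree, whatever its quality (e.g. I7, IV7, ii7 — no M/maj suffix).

The pitches Cb-Eb-Gb-Bb form a major seventh chord rooted on Cb.
In Cb major, Cb is the tonic; the diatonic major seventh chord there is I7.
With Gb in the bass the chord is in second inversion, so the figured bass is 43.

I43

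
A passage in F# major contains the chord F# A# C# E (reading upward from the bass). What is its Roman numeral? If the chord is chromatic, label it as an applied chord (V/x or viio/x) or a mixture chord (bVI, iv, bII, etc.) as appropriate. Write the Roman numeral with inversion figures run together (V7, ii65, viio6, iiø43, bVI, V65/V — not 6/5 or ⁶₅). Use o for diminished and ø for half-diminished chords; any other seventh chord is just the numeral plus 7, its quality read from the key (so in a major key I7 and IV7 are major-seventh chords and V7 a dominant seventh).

V7/IV

Stacked in thirds the chord is F#-A#-C#-E: a dominant seventh chord on F#.
F# is not a diatonic chord root with this quality in F# major, but it lies a perfect fifth above B (IV), so the chord functions as an applied dominant of IV.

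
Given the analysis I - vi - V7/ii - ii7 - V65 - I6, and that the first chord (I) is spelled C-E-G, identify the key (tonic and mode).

C major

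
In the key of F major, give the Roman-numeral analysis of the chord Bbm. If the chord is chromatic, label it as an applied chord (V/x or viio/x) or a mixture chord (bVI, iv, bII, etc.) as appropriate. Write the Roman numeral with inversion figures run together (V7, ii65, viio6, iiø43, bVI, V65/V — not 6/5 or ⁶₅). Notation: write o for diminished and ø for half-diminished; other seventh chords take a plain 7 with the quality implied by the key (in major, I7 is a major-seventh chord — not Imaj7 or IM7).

Stacked in thirds the chord is Bb-Db-F: a minor triad on Bb.
Bb is the fourth degree of F major. This is the minor subdominant, borrowed from the parallel minor.

iv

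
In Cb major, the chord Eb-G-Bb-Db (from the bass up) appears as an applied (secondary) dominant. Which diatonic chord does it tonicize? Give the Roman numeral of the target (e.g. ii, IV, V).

The chord is a dominant seventh chord on Eb.
A dominant resolves down a perfect fifth: Eb → Ab. In Cb major, Ab is scale degree 6, i.e. vi.

vi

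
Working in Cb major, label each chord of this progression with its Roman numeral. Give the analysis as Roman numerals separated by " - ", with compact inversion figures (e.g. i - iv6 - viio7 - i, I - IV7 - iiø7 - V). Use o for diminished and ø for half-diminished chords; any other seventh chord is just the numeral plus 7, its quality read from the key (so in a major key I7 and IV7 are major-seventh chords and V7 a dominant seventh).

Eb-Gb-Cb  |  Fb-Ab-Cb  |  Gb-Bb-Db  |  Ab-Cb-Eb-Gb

I6 - IV - V - vi7

Eb-Gb-Cb: root Cb is the tonic; major triad there is I6.
Fb-Ab-Cb has root Fb, degree 4 in Cb major, so IV.
Gb-Bb-Db has root Gb, degree 5 in Cb major, so V.
Ab-Cb-Eb-Gb: root Ab is the submediant; minor seventh chord there is vi7.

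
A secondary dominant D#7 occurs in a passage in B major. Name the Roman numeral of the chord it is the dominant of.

The chord is a dominant seventh chord on D#.
A dominant resolves down a perfect fifth: D# → G#. In B major, G# is scale degree 6, i.e. vi.

vi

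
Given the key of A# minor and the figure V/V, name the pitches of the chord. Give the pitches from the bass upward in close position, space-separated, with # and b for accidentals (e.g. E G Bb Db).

B# D## F##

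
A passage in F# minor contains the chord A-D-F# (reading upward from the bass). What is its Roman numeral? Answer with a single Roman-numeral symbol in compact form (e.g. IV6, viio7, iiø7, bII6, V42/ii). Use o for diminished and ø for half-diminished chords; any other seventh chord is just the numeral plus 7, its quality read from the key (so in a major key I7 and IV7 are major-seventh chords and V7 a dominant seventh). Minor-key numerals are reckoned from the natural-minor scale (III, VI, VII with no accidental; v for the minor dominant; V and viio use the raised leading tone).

VI64

Stacked in thirds the chord is D-F#-A: a major triad on D.
D is scale degree 6 in F# minor, and a major triad on that degree is written VI.
With A in the bass the chord is in second inversion, so the figured bass is 64.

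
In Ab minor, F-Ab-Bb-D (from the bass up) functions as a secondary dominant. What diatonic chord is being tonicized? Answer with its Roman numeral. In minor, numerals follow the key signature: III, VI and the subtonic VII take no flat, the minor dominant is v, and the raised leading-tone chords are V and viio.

V

The chord is a dominant seventh chord on Bb.
A dominant resolves down a perfect fifth: Bb → Eb. In Ab minor, Eb is scale degree 5, i.e. V.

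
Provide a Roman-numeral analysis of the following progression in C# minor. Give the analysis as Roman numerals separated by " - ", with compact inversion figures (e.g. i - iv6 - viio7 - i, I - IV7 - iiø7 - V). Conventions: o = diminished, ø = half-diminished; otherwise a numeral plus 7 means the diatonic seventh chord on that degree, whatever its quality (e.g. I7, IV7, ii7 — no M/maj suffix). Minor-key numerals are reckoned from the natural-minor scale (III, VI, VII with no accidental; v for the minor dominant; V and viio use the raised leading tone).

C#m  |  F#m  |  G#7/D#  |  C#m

i - iv - V43 - i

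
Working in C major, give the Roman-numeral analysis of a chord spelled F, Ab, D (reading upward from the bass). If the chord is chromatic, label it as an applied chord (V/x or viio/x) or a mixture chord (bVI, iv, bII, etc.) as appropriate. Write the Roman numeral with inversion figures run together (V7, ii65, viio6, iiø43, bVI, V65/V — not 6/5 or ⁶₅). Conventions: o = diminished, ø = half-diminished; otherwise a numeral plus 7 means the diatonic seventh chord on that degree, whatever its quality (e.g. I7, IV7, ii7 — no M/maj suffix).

iio6

Stacked in thirds the chord is D-F-Ab: a diminished triad on D.
D is the second degree of C major. This is the diminished supertonic triad, borrowed from the parallel minor.
With F in the bass the chord is in first inversion, so the figured bass is 6.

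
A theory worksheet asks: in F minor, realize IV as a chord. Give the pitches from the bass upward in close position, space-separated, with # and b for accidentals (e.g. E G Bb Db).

IV is the major subdominant, borrowed from the parallel major. In F minor that root is Bb.
So the chord is Bb-D-F, a major triad.

Bb D F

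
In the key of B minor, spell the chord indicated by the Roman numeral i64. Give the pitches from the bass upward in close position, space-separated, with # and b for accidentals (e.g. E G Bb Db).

F# B D

The numeral's case and figure indicate a minor triad. In B minor its root, the tonic, is B.
That chord is spelled B-D-F#.
The figured bass 64 indicates second inversion, placing the fifth (F#) in the bass: F#-B-D.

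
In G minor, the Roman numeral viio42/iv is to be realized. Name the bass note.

Ab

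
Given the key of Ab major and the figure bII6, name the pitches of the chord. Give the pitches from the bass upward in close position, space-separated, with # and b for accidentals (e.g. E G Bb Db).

bII6 is the Neapolitan sixth — a major triad on the lowered second degree, here in its customary first inversion. In Ab major that root is Bbb.
So the chord is Bbb-Db-Fb.
The figured bass 6 indicates first inversion, placing the third (Db) in the bass: Db-Fb-Bbb.

Db Fb Bbb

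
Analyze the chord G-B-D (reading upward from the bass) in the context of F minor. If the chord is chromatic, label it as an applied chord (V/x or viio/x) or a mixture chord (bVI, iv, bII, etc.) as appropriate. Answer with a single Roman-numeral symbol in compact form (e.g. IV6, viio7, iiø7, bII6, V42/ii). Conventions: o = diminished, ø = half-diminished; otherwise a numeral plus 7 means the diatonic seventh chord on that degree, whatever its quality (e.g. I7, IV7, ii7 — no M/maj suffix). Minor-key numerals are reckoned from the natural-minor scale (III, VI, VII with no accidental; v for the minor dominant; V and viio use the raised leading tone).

V/V

The pitches G-B-D form a major triad rooted on G.
G is not a diatonic chord root with this quality in F minor, but it lies a perfect fifth above C (V), so the chord functions as an applied dominant of V.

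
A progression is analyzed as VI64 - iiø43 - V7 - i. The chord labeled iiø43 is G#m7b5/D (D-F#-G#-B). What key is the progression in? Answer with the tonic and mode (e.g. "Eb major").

F# minor

The chord G#m7b5/D is a half-diminished seventh chord rooted on G#; its label is iiø43.
If G# is scale degree 2 and the mode makes that degree carry a half-diminished seventh chord, the tonic is F# and the mode is minor.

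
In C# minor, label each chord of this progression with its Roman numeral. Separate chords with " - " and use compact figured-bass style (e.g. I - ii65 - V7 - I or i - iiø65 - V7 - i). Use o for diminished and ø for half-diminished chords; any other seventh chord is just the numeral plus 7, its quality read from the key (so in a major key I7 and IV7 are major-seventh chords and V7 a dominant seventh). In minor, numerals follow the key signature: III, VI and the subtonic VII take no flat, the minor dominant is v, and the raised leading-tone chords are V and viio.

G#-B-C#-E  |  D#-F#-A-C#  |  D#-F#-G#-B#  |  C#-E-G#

i43 - iiø7 - V43 - i

G#-B-C#-E has root C#, degree 1 in C# minor, so i43.
D#-F#-A-C# has root D#, degree 2 in C# minor, so iiø7.
D#-F#-G#-B#: dominant seventh chord on G# = scale degree 5 → V43.
C#-E-G#: minor triad on C# = scale degree 1 → i.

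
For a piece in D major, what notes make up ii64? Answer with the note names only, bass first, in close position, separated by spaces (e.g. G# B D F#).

B E G

In D major, the second degree is E, and the diatonic chord built there is a minor triad.
Stacking thirds from E gives E-G-B.
The figured bass 64 indicates second inversion, placing the fifth (B) in the bass: B-E-G.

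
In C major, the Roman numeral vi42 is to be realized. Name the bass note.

G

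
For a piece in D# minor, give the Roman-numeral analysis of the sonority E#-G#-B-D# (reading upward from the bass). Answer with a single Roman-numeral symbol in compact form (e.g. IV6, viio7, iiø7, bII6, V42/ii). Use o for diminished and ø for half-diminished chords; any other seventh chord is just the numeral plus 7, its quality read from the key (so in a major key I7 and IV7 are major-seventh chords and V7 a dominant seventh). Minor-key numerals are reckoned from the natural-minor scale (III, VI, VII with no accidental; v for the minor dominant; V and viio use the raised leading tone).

The pitches E#-G#-B-D# form a half-diminished seventh chord rooted on E#.
In D# minor, E# is the supertonic; the diatonic half-diminished seventh chord there is iiø7.

iiø7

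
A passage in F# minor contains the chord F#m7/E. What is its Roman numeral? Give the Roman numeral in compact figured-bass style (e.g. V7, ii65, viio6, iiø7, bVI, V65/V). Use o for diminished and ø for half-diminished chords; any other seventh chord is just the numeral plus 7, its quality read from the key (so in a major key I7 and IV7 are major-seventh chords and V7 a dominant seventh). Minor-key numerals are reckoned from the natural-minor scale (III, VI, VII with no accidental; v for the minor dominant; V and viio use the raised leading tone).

i42

Stacked in thirds the chord is F#-A-C#-E: a minor seventh chord on F#.
F# is scale degree 1 in F# minor, and a minor seventh chord on that degree is written i7.
With E in the bass the chord is in third inversion, so the figured bass is 42.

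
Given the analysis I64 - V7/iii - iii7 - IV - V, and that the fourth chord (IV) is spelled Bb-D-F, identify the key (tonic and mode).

IV is given as Bb-D-F — a major triad with root Bb.
If Bb is scale degree 4 and the mode makes that degree carry a major triad, the tonic is F and the mode is major.

F major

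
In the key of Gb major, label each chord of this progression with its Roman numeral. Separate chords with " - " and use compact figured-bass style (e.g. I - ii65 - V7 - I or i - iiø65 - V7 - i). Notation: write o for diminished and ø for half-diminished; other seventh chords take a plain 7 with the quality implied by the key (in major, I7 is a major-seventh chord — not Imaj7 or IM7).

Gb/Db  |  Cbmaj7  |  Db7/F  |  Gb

I64 - IV7 - V65 - I

Gb/Db has root Gb, degree 1 in Gb major, so I64.
Cbmaj7: root Cb is the subdominant; major seventh chord there is IV7.
Db7/F has root Db, degree 5 in Gb major, so V65.
Gb has root Gb, degree 1 in Gb major, so I.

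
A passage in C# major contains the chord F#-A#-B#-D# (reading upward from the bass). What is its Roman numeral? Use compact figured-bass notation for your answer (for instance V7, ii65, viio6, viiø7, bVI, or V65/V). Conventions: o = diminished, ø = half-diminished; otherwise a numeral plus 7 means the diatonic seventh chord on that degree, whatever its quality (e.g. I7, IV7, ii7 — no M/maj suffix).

viiø43

Stacked in thirds the chord is B#-D#-F#-A#: a half-diminished seventh chord on B#.
In C# major, B# is the leading tone; the diatonic half-diminished seventh chord there is viiø7.
With F# in the bass the chord is in second inversion, so the figured bass is 43.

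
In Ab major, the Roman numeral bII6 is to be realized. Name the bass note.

Db

bII in Ab major has root Bbb; the chord is Bbb-Db-Fb.
The figure 6 means first inversion — the third is in the bass.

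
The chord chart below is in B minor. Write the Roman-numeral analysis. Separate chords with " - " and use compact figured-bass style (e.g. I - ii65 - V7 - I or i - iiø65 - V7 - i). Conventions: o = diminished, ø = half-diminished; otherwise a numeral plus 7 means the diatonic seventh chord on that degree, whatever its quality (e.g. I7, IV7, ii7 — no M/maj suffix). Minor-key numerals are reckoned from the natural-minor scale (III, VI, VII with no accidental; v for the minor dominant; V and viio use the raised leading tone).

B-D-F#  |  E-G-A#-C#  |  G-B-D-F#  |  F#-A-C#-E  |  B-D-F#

i - viio43 - VI7 - v7 - i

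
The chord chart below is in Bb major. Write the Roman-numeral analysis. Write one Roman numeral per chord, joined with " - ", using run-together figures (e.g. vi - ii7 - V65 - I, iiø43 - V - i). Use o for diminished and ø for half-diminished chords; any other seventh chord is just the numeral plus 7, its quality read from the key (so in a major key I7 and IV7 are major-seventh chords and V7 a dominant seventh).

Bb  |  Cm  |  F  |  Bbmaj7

I - ii - V - I7

Bb has root Bb, degree 1 in Bb major, so I.
Cm has root C, degree 2 in Bb major, so ii.
F: major triad on F = scale degree 5 → V.
Bbmaj7: major seventh chord on Bb = scale degree 1 → I7.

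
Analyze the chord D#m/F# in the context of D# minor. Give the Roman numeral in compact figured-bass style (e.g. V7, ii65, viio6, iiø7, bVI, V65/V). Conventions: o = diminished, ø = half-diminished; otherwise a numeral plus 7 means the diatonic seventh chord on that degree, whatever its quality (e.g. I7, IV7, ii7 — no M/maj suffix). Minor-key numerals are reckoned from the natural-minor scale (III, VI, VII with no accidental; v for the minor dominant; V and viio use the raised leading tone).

The pitches D#-F#-A# form a minor triad rooted on D#.
D# is scale degree 1 in D# minor, and a minor triad on that degree is written i.
With F# in the bass the chord is in first inversion, so the figured bass is 6.

i6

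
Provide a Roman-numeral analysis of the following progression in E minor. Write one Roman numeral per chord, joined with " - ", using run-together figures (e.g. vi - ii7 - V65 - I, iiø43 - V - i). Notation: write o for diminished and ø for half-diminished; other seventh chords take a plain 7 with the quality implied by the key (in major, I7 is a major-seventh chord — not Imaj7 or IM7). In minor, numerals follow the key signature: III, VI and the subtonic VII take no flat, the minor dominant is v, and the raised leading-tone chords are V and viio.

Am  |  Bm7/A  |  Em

Am has root A, degree 4 in E minor, so iv.
Bm7/A: root B is the dominant; minor seventh chord there is v42.
Em has root E, degree 1 in E minor, so i.

iv - v42 - i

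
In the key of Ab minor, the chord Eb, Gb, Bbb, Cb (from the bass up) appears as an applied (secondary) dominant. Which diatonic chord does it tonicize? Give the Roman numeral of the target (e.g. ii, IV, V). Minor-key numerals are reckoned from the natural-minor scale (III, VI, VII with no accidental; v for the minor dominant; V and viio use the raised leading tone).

The chord is a dominant seventh chord on Cb.
A dominant resolves down a perfect fifth: Cb → Fb. In Ab minor, Fb is scale degree 6, i.e. VI.

VI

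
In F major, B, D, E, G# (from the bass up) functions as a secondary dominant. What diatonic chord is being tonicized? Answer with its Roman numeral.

iii

The chord is a dominant seventh chord on E.
A dominant resolves down a perfect fifth: E → A. In F major, A is scale degree 3, i.e. iii.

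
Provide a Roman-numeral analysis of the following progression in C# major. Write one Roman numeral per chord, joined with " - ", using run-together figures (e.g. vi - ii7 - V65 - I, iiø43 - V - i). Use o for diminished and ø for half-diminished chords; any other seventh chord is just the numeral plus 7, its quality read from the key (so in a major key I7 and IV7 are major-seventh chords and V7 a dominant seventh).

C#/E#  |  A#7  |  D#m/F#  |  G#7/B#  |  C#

C#/E# has root C#, degree 1 in C# major, so I6.
A#7: a dominant seventh chord on A#, the applied dominant of ii → V7/ii.
D#m/F# has root D#, degree 2 in C# major, so ii6.
G#7/B# has root G#, degree 5 in C# major, so V65.
C#: root C# is the tonic; major triad there is I.

I6 - V7/ii - ii6 - V65 - I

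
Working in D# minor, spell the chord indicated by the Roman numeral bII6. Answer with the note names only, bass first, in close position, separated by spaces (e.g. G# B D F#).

G# B E

bII6 is the Neapolitan sixth — a major triad on the lowered second degree, here in its customary first inversion. In D# minor that root is E.
So the chord is E-G#-B, a major triad.
With the 6 figure the chord is in first inversion; from the bass G# upward in close position it reads G#-B-E.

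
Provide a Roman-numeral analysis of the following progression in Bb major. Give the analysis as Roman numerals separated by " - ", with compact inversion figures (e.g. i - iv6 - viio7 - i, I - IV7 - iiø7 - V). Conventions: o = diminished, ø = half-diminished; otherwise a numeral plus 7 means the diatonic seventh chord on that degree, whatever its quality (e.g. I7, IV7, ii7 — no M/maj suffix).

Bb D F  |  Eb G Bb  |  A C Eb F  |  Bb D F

I - IV - V65 - I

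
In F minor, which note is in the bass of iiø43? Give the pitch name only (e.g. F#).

Db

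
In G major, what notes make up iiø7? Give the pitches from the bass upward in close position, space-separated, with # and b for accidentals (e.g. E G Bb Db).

A C Eb G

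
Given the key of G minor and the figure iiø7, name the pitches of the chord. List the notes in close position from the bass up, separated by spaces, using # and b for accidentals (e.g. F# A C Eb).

A C Eb G

In G minor, the second degree is A, and the diatonic chord built there is a half-diminished seventh chord.
That chord is spelled A-C-Eb-G.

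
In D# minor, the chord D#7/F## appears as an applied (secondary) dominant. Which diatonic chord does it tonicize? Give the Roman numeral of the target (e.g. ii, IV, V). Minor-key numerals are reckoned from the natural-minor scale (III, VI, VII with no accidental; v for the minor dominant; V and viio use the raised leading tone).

The chord is a dominant seventh chord on D#.
A dominant resolves down a perfect fifth: D# → G#. In D# minor, G# is scale degree 4, i.e. iv.

iv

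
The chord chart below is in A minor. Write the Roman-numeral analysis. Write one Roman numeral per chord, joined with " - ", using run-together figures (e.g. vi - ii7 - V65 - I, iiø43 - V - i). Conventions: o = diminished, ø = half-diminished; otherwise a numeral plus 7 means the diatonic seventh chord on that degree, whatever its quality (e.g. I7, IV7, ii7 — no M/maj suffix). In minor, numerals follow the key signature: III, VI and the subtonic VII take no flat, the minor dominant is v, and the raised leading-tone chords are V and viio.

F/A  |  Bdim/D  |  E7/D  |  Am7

VI6 - iio6 - V42 - i7

F/A has root F, degree 6 in A minor, so VI6.
Bdim/D: diminished triad on B = scale degree 2 → iio6.
E7/D has root E, degree 5 in A minor, so V42.
Am7: root A is the tonic; minor seventh chord there is i7.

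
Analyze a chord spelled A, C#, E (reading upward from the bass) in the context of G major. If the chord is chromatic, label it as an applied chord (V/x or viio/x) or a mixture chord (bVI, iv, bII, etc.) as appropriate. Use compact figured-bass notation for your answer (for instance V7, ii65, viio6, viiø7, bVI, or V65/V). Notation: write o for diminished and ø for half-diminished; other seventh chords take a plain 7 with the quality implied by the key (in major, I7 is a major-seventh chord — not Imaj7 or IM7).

The pitches A-C#-E form a major triad rooted on A.
A is not a diatonic chord root with this quality in G major, but it lies a perfect fifth above D (V), so the chord functions as an applied dominant of V.

V/V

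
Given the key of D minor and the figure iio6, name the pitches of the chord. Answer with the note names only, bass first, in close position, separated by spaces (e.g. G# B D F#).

The numeral's case and figure indicate a diminished triad. In D minor its root, scale degree 2, is E.
That chord is spelled E-G-Bb.
With the 6 figure the chord is in first inversion; from the bass G upward in close position it reads G-Bb-E.

G Bb E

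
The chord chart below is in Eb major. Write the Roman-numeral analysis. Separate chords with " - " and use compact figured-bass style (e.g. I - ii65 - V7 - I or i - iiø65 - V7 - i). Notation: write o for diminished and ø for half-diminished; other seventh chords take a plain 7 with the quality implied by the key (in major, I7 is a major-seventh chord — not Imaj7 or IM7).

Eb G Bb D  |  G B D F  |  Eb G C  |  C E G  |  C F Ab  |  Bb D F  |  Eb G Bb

I7 - V7/vi - vi6 - V/ii - ii64 - V - I

Eb-G-Bb-D: root Eb is the tonic; major seventh chord there is I7.
G-B-D-F is the secondary dominant of vi (dominant seventh chord on G): V7/vi.
Eb-G-C: root C is the submediant; minor triad there is vi6.
C-E-G is the secondary dominant of ii (major triad on C): V/ii.
C-F-Ab: root F is the supertonic; minor triad there is ii64.
Bb-D-F: major triad on Bb = scale degree 5 → V.
Eb-G-Bb: root Eb is the tonic; major triad there is I.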